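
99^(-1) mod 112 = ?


Use the extended Euclidean algorithm on (112, 99); each row r = 112*s + 99*t:
r=112, s=1, t=0
r=99, s=0, t=1
q=1: r=13, s=1, t=-1   [112*(1) + 99*(-1) = 13]
q=7: r=8, s=-7, t=8   [112*(-7) + 99*(8) = 8]
q=1: r=5, s=8, t=-9   [112*(8) + 99*(-9) = 5]
q=1: r=3, s=-15, t=17   [112*(-15) + 99*(17) = 3]
q=1: r=2, s=23, t=-26   [112*(23) + 99*(-26) = 2]
q=1: r=1, s=-38, t=43   [112*(-38) + 99*(43) = 1]
q=2: r=0, s=99, t=-112   [112*(99) + 99*(-112) = 0]
GCD = 1 with t = 43, so 99*(43) ≡ 1 (mod 112)
Inverse = 43 mod 112 = 43
Check: 99 * 43 = 4257 ≡ 1 (mod 112)

99^(-1) ≡ 43 (mod 112)


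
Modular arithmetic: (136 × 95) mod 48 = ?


136 × 95 = 12920
12920 mod 48 = 8


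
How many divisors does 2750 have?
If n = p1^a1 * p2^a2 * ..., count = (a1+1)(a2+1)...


2750 = 2^1 × 5^3 × 11^1
d(2750) = (1+1) × (3+1) × (1+1) = 16

16 divisors


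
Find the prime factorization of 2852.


2852 / 2 = 1426
1426 / 2 = 713
713 / 23 = 31
31 / 31 = 1
2852 = 2^2 × 23 × 31


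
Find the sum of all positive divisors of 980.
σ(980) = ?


Divisors of 980: 1, 2, 4, 5, 7, 10, 14, 20, 28, 35, 49, 70, 98, 140, 196, 245, 490, 980
Sum = 1 + 2 + 4 + 5 + 7 + 10 + 14 + 20 + 28 + 35 + 49 + 70 + 98 + 140 + 196 + 245 + 490 + 980 = 2394

σ(980) = 2394


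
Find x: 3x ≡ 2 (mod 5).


GCD(3, 5) = 1, unique solution
a^(-1) mod 5 = 2
x = 2 * 2 mod 5 = 4

x ≡ 4 (mod 5)


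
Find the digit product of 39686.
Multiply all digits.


3 × 9 × 6 × 8 × 6 = 7776


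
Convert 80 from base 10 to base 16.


80 (base 10) = 80 (decimal)
80 (decimal) = 50 (base 16)


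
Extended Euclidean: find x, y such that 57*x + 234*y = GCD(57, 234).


Tabular extended Euclidean (each row: r = 57*s + 234*t):
r=57, s=1, t=0
r=234, s=0, t=1
q=0: r=57, s=1, t=0   [57*(1) + 234*(0) = 57]
q=4: r=6, s=-4, t=1   [57*(-4) + 234*(1) = 6]
q=9: r=3, s=37, t=-9   [57*(37) + 234*(-9) = 3]
q=2: r=0, s=-78, t=19   [57*(-78) + 234*(19) = 0]
GCD = 3; from the row with r=3: x=37, y=-9
Check: 57*(37) + 234*(-9) = 2109 - 2106 = 3

GCD = 3, x = 37, y = -9


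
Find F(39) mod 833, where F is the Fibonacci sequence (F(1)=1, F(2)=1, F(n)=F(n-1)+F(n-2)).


F(k) mod 833 for k=1..39:
1, 1, 2, 3, 5, 8, 13, 21, 34, 55, 89, 144, 233, 377, 610, 154, 764, 85, 16, 101, 117, 218, 335, 553, 55, 608, 663, 438, 268, 706, 141, 14, 155, 169, 324, 493, 817, 477, 461
F(39) mod 833 = 461


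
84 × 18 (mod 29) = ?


84 × 18 = 1512
1512 mod 29 = 4


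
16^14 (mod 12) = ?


16^1 mod 12 = 4
16^2 mod 12 = 4
16^3 mod 12 = 4
16^4 mod 12 = 4
16^5 mod 12 = 4
16^6 mod 12 = 4
16^7 mod 12 = 4
16^8 mod 12 = 4
16^9 mod 12 = 4
16^10 mod 12 = 4
16^11 mod 12 = 4
16^12 mod 12 = 4
16^13 mod 12 = 4
16^14 mod 12 = 4


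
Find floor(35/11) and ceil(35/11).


35/11 = 3.1818
floor = 3
ceil = 4

floor = 3, ceil = 4


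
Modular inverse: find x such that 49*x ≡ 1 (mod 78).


Use the extended Euclidean algorithm on (78, 49); each row r = 78*s + 49*t:
r=78, s=1, t=0
r=49, s=0, t=1
q=1: r=29, s=1, t=-1   [78*(1) + 49*(-1) = 29]
q=1: r=20, s=-1, t=2   [78*(-1) + 49*(2) = 20]
q=1: r=9, s=2, t=-3   [78*(2) + 49*(-3) = 9]
q=2: r=2, s=-5, t=8   [78*(-5) + 49*(8) = 2]
q=4: r=1, s=22, t=-35   [78*(22) + 49*(-35) = 1]
q=2: r=0, s=-49, t=78   [78*(-49) + 49*(78) = 0]
GCD = 1 with t = -35, so 49*(-35) ≡ 1 (mod 78)
Inverse = -35 mod 78 = 43
Check: 49 * 43 = 2107 ≡ 1 (mod 78)

49^(-1) ≡ 43 (mod 78)


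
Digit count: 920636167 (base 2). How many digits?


920636167 in base 2 = 110110110111111100101100000111
Number of digits = 30

30 digits (base 2)


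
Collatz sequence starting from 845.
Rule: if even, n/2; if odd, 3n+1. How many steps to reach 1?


845 → 2536 → 1268 → 634 → 317 → 952 → 476 → 238 → 119 → 358 → 179 → 538 → 269 → 808 → 404 → 202 → 101 → 304 → 152 → 76 → 38 → 19 → 58 → 29 → 88 → 44 → 22 → 11 → 34 → 17 → 52 → 26 → 13 → 40 → 20 → 10 → 5 → 16 → 8 → 4 → 2 → 1
Total steps = 41

41 steps


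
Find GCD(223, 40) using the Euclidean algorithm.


223 = 5 * 40 + 23
40 = 1 * 23 + 17
23 = 1 * 17 + 6
17 = 2 * 6 + 5
6 = 1 * 5 + 1
5 = 5 * 1 + 0
GCD = 1


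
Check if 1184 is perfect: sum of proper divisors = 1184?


Proper divisors of 1184: 1, 2, 4, 8, 16, 32, 37, 74, 148, 296, 592
Sum = 1 + 2 + 4 + 8 + 16 + 32 + 37 + 74 + 148 + 296 + 592 = 1210

No, 1184 is not perfect (1210 ≠ 1184)


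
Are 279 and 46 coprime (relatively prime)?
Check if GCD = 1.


Euclidean algorithm:
279 = 6 * 46 + 3
46 = 15 * 3 + 1
3 = 3 * 1 + 0
GCD(279, 46) = 1

Yes, coprime (GCD = 1)


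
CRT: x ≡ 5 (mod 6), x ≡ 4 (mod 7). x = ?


M = 6*7 = 42
M1 = M/6 = 7, M2 = M/7 = 6
M1^(-1) mod 6 = 1, M2^(-1) mod 7 = 6
x = 5*7*1 + 4*6*6 = 179
179 mod 42 = 11
Check: 11 mod 6 = 5 ✓, 11 mod 7 = 4 ✓

x ≡ 11 (mod 42)


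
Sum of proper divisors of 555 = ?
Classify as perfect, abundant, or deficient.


Proper divisors: 1, 3, 5, 15, 37, 111, 185
Sum = 1 + 3 + 5 + 15 + 37 + 111 + 185 = 357
357 < 555 → deficient

s(555) = 357 (deficient)


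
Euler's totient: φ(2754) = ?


2754 = 2 × 3^4 × 17
Prime factors: 2, 3, 17
φ(2754) = 2754 × (1-1/2) × (1-1/3) × (1-1/17)
= 2754 × 1/2 × 2/3 × 16/17 = 864

φ(2754) = 864


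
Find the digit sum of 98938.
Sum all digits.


9 + 8 + 9 + 3 + 8 = 37


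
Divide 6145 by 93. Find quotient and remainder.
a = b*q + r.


6145 = 93 * 66 + 7
Check: 6138 + 7 = 6145

q = 66, r = 7


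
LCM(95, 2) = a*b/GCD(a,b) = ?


GCD(95, 2) = 1
LCM = 95*2/1 = 190/1 = 190

LCM = 190


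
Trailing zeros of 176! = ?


floor(176/5) = 35
floor(176/25) = 7
floor(176/125) = 1
Total = 43

43 trailing zeros


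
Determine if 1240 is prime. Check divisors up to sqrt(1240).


1240 / 2 = 620 (exact division)
1240 is NOT prime.

No, 1240 is not prime


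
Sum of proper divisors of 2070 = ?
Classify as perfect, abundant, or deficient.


Proper divisors: 1, 2, 3, 5, 6, 9, 10, 15, 18, 23, 30, 45, 46, 69, 90, 115, 138, 207, 230, 345, 414, 690, 1035
Sum = 1 + 2 + 3 + 5 + 6 + 9 + 10 + 15 + 18 + 23 + 30 + 45 + 46 + 69 + 90 + 115 + 138 + 207 + 230 + 345 + 414 + 690 + 1035 = 3546
3546 > 2070 → abundant

s(2070) = 3546 (abundant)


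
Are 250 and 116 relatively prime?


Euclidean algorithm:
250 = 2 * 116 + 18
116 = 6 * 18 + 8
18 = 2 * 8 + 2
8 = 4 * 2 + 0
GCD(250, 116) = 2

No, not coprime (GCD = 2)


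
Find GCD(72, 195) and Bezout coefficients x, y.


Tabular extended Euclidean (each row: r = 72*s + 195*t):
r=72, s=1, t=0
r=195, s=0, t=1
q=0: r=72, s=1, t=0   [72*(1) + 195*(0) = 72]
q=2: r=51, s=-2, t=1   [72*(-2) + 195*(1) = 51]
q=1: r=21, s=3, t=-1   [72*(3) + 195*(-1) = 21]
q=2: r=9, s=-8, t=3   [72*(-8) + 195*(3) = 9]
q=2: r=3, s=19, t=-7   [72*(19) + 195*(-7) = 3]
q=3: r=0, s=-65, t=24   [72*(-65) + 195*(24) = 0]
GCD = 3; from the row with r=3: x=19, y=-7
Check: 72*(19) + 195*(-7) = 1368 - 1365 = 3

GCD = 3, x = 19, y = -7


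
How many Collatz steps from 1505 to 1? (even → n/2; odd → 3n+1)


1505 → 4516 → 2258 → 1129 → 3388 → 1694 → 847 → 2542 → 1271 → 3814 → 1907 → 5722 → 2861 → 8584 → 4292 → 2146 → 1073 → 3220 → 1610 → 805 → 2416 → 1208 → 604 → 302 → 151 → 454 → 227 → 682 → 341 → 1024 → 512 → 256 → 128 → 64 → 32 → 16 → 8 → 4 → 2 → 1
Total steps = 39

39 steps


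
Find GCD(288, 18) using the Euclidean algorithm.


288 = 16 * 18 + 0
GCD = 18


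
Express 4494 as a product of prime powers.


4494 / 2 = 2247
2247 / 3 = 749
749 / 7 = 107
107 / 107 = 1
4494 = 2 × 3 × 7 × 107


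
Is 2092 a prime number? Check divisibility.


2092 / 2 = 1046 (exact division)
2092 is NOT prime.

No, 2092 is not prime


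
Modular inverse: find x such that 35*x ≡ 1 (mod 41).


Use the extended Euclidean algorithm on (41, 35); each row r = 41*s + 35*t:
r=41, s=1, t=0
r=35, s=0, t=1
q=1: r=6, s=1, t=-1   [41*(1) + 35*(-1) = 6]
q=5: r=5, s=-5, t=6   [41*(-5) + 35*(6) = 5]
q=1: r=1, s=6, t=-7   [41*(6) + 35*(-7) = 1]
q=5: r=0, s=-35, t=41   [41*(-35) + 35*(41) = 0]
GCD = 1 with t = -7, so 35*(-7) ≡ 1 (mod 41)
Inverse = -7 mod 41 = 34
Check: 35 * 34 = 1190 ≡ 1 (mod 41)

35^(-1) ≡ 34 (mod 41)


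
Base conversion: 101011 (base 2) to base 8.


101011 (base 2) = 43 (decimal)
43 (decimal) = 53 (base 8)


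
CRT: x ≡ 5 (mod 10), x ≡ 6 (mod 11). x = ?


M = 10*11 = 110
M1 = M/10 = 11, M2 = M/11 = 10
M1^(-1) mod 10 = 1, M2^(-1) mod 11 = 10
x = 5*11*1 + 6*10*10 = 655
655 mod 110 = 105
Check: 105 mod 10 = 5 ✓, 105 mod 11 = 6 ✓

x ≡ 105 (mod 110)


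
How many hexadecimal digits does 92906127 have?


92906127 in base 16 = 589A28F
Number of digits = 7

7 digits (base 16)


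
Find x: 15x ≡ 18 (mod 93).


GCD(15, 93) = 3 divides 18
Divide: 5x ≡ 6 (mod 31)
x ≡ 26 (mod 31)


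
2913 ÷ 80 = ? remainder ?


2913 = 80 * 36 + 33
Check: 2880 + 33 = 2913

q = 36, r = 33


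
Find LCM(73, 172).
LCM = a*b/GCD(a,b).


GCD(73, 172) = 1
LCM = 73*172/1 = 12556/1 = 12556

LCM = 12556


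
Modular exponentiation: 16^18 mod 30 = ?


16^1 mod 30 = 16
16^2 mod 30 = 16
16^3 mod 30 = 16
16^4 mod 30 = 16
16^5 mod 30 = 16
16^6 mod 30 = 16
16^7 mod 30 = 16
16^8 mod 30 = 16
16^9 mod 30 = 16
16^10 mod 30 = 16
16^11 mod 30 = 16
16^12 mod 30 = 16
16^13 mod 30 = 16
16^14 mod 30 = 16
16^15 mod 30 = 16
16^16 mod 30 = 16
16^17 mod 30 = 16
16^18 mod 30 = 16


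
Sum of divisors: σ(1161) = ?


Divisors of 1161: 1, 3, 9, 27, 43, 129, 387, 1161
Sum = 1 + 3 + 9 + 27 + 43 + 129 + 387 + 1161 = 1760

σ(1161) = 1760


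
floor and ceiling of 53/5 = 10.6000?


53/5 = 10.6000
floor = 10
ceil = 11

floor = 10, ceil = 11


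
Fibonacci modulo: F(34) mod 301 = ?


F(k) mod 301 for k=1..34:
1, 1, 2, 3, 5, 8, 13, 21, 34, 55, 89, 144, 233, 76, 8, 84, 92, 176, 268, 143, 110, 253, 62, 14, 76, 90, 166, 256, 121, 76, 197, 273, 169, 141
F(34) mod 301 = 141


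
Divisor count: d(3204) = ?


3204 = 2^2 × 3^2 × 89^1
d(3204) = (2+1) × (2+1) × (1+1) = 18

18 divisors


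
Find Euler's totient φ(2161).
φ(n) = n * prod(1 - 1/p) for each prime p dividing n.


2161 = 2161
Prime factors: 2161
φ(2161) = 2161 × (1-1/2161)
= 2161 × 2160/2161 = 2160

φ(2161) = 2160


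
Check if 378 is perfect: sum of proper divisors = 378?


Proper divisors of 378: 1, 2, 3, 6, 7, 9, 14, 18, 21, 27, 42, 54, 63, 126, 189
Sum = 1 + 2 + 3 + 6 + 7 + 9 + 14 + 18 + 21 + 27 + 42 + 54 + 63 + 126 + 189 = 582

No, 378 is not perfect (582 ≠ 378)


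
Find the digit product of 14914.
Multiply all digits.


1 × 4 × 9 × 1 × 4 = 144


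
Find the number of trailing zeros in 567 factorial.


floor(567/5) = 113
floor(567/25) = 22
floor(567/125) = 4
Total = 139

139 trailing zeros


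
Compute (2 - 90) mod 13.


2 - 90 = -88
-88 mod 13 = 3


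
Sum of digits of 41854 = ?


4 + 1 + 8 + 5 + 4 = 22


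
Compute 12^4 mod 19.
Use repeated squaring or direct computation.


12^1 mod 19 = 12
12^2 mod 19 = 11
12^3 mod 19 = 18
12^4 mod 19 = 7


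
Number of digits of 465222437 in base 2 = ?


465222437 in base 2 = 11011101110101011101100100101
Number of digits = 29

29 digits (base 2)


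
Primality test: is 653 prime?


Check divisors up to sqrt(653) = 25.5539
No divisors found.
653 is prime.

Yes, 653 is prime


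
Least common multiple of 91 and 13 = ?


GCD(91, 13) = 13
LCM = 91*13/13 = 1183/13 = 91

LCM = 91


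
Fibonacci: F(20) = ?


Sequence: 1, 1, 2, 3, 5, 8, 13, 21, 34, 55, 89, 144, 233, 377, 610, 987, 1597, 2584, 4181, 6765
F(20) = 6765


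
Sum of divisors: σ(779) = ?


Divisors of 779: 1, 19, 41, 779
Sum = 1 + 19 + 41 + 779 = 840

σ(779) = 840


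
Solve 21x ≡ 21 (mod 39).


GCD(21, 39) = 3 divides 21
Divide: 7x ≡ 7 (mod 13)
x ≡ 1 (mod 13)


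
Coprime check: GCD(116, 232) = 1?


Euclidean algorithm:
232 = 2 * 116 + 0
GCD(116, 232) = 116

No, not coprime (GCD = 116)


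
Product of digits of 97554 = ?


9 × 7 × 5 × 5 × 4 = 6300


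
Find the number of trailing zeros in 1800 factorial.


floor(1800/5) = 360
floor(1800/25) = 72
floor(1800/125) = 14
floor(1800/625) = 2
Total = 448

448 trailing zeros


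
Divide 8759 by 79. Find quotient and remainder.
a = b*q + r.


8759 = 79 * 110 + 69
Check: 8690 + 69 = 8759

q = 110, r = 69


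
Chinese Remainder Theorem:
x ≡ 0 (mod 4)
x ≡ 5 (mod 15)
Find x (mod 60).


M = 4*15 = 60
M1 = M/4 = 15, M2 = M/15 = 4
M1^(-1) mod 4 = 3, M2^(-1) mod 15 = 4
x = 0*15*3 + 5*4*4 = 80
80 mod 60 = 20
Check: 20 mod 4 = 0 ✓, 20 mod 15 = 5 ✓

x ≡ 20 (mod 60)


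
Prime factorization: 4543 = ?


4543 / 7 = 649
649 / 11 = 59
59 / 59 = 1
4543 = 7 × 11 × 59


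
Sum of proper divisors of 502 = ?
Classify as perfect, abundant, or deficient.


Proper divisors: 1, 2, 251
Sum = 1 + 2 + 251 = 254
254 < 502 → deficient

s(502) = 254 (deficient)


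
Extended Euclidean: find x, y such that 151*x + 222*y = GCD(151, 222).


Tabular extended Euclidean (each row: r = 151*s + 222*t):
r=151, s=1, t=0
r=222, s=0, t=1
q=0: r=151, s=1, t=0   [151*(1) + 222*(0) = 151]
q=1: r=71, s=-1, t=1   [151*(-1) + 222*(1) = 71]
q=2: r=9, s=3, t=-2   [151*(3) + 222*(-2) = 9]
q=7: r=8, s=-22, t=15   [151*(-22) + 222*(15) = 8]
q=1: r=1, s=25, t=-17   [151*(25) + 222*(-17) = 1]
q=8: r=0, s=-222, t=151   [151*(-222) + 222*(151) = 0]
GCD = 1; from the row with r=1: x=25, y=-17
Check: 151*(25) + 222*(-17) = 3775 - 3774 = 1

GCD = 1, x = 25, y = -17


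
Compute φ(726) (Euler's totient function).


726 = 2 × 3 × 11^2
Prime factors: 2, 3, 11
φ(726) = 726 × (1-1/2) × (1-1/3) × (1-1/11)
= 726 × 1/2 × 2/3 × 10/11 = 220

φ(726) = 220


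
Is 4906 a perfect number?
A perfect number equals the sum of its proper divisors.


Proper divisors of 4906: 1, 2, 11, 22, 223, 446, 2453
Sum = 1 + 2 + 11 + 22 + 223 + 446 + 2453 = 3158

No, 4906 is not perfect (3158 ≠ 4906)


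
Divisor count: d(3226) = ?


3226 = 2^1 × 1613^1
d(3226) = (1+1) × (1+1) = 4

4 divisors


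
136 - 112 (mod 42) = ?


136 - 112 = 24
24 mod 42 = 24


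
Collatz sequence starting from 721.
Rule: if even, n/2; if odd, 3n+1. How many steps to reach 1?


721 → 2164 → 1082 → 541 → 1624 → 812 → 406 → 203 → 610 → 305 → 916 → 458 → 229 → 688 → 344 → 172 → 86 → 43 → 130 → 65 → 196 → 98 → 49 → 148 → 74 → 37 → 112 → 56 → 28 → 14 → 7 → 22 → 11 → 34 → 17 → 52 → 26 → 13 → 40 → 20 → 10 → 5 → 16 → 8 → 4 → 2 → 1
Total steps = 46

46 steps


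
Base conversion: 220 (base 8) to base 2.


220 (base 8) = 144 (decimal)
144 (decimal) = 10010000 (base 2)


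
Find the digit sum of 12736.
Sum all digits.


1 + 2 + 7 + 3 + 6 = 19


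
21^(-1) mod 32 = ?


Use the extended Euclidean algorithm on (32, 21); each row r = 32*s + 21*t:
r=32, s=1, t=0
r=21, s=0, t=1
q=1: r=11, s=1, t=-1   [32*(1) + 21*(-1) = 11]
q=1: r=10, s=-1, t=2   [32*(-1) + 21*(2) = 10]
q=1: r=1, s=2, t=-3   [32*(2) + 21*(-3) = 1]
q=10: r=0, s=-21, t=32   [32*(-21) + 21*(32) = 0]
GCD = 1 with t = -3, so 21*(-3) ≡ 1 (mod 32)
Inverse = -3 mod 32 = 29
Check: 21 * 29 = 609 ≡ 1 (mod 32)

21^(-1) ≡ 29 (mod 32)


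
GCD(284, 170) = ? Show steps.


284 = 1 * 170 + 114
170 = 1 * 114 + 56
114 = 2 * 56 + 2
56 = 28 * 2 + 0
GCD = 2


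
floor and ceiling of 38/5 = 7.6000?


38/5 = 7.6000
floor = 7
ceil = 8

floor = 7, ceil = 8


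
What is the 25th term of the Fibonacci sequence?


Sequence: 1, 1, 2, 3, 5, 8, 13, 21, 34, 55, 89, 144, 233, 377, 610, 987, 1597, 2584, 4181, 6765, 10946, 17711, 28657, 46368, 75025
F(25) = 75025


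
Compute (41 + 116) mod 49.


41 + 116 = 157
157 mod 49 = 10


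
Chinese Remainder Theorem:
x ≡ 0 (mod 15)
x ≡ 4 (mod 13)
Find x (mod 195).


M = 15*13 = 195
M1 = M/15 = 13, M2 = M/13 = 15
M1^(-1) mod 15 = 7, M2^(-1) mod 13 = 7
x = 0*13*7 + 4*15*7 = 420
420 mod 195 = 30
Check: 30 mod 15 = 0 ✓, 30 mod 13 = 4 ✓

x ≡ 30 (mod 195)


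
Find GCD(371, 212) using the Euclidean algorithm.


371 = 1 * 212 + 159
212 = 1 * 159 + 53
159 = 3 * 53 + 0
GCD = 53


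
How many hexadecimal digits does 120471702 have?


120471702 in base 16 = 72E4096
Number of digits = 7

7 digits (base 16)


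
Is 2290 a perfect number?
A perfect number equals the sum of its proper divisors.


Proper divisors of 2290: 1, 2, 5, 10, 229, 458, 1145
Sum = 1 + 2 + 5 + 10 + 229 + 458 + 1145 = 1850

No, 2290 is not perfect (1850 ≠ 2290)


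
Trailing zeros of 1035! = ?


floor(1035/5) = 207
floor(1035/25) = 41
floor(1035/125) = 8
floor(1035/625) = 1
Total = 257

257 trailing zeros


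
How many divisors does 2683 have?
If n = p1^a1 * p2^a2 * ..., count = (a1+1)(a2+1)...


2683 = 2683^1
d(2683) = (1+1) = 2

2 divisors


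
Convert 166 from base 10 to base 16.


166 (base 10) = 166 (decimal)
166 (decimal) = A6 (base 16)


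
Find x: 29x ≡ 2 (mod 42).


GCD(29, 42) = 1, unique solution
a^(-1) mod 42 = 29
x = 29 * 2 mod 42 = 16

x ≡ 16 (mod 42)


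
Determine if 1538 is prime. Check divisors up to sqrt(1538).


1538 / 2 = 769 (exact division)
1538 is NOT prime.

No, 1538 is not prime


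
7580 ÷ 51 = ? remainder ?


7580 = 51 * 148 + 32
Check: 7548 + 32 = 7580

q = 148, r = 32


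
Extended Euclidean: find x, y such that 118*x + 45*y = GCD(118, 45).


Tabular extended Euclidean (each row: r = 118*s + 45*t):
r=118, s=1, t=0
r=45, s=0, t=1
q=2: r=28, s=1, t=-2   [118*(1) + 45*(-2) = 28]
q=1: r=17, s=-1, t=3   [118*(-1) + 45*(3) = 17]
q=1: r=11, s=2, t=-5   [118*(2) + 45*(-5) = 11]
q=1: r=6, s=-3, t=8   [118*(-3) + 45*(8) = 6]
q=1: r=5, s=5, t=-13   [118*(5) + 45*(-13) = 5]
q=1: r=1, s=-8, t=21   [118*(-8) + 45*(21) = 1]
q=5: r=0, s=45, t=-118   [118*(45) + 45*(-118) = 0]
GCD = 1; from the row with r=1: x=-8, y=21
Check: 118*(-8) + 45*(21) = -944 + 945 = 1

GCD = 1, x = -8, y = 21


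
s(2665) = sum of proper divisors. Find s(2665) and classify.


Proper divisors: 1, 5, 13, 41, 65, 205, 533
Sum = 1 + 5 + 13 + 41 + 65 + 205 + 533 = 863
863 < 2665 → deficient

s(2665) = 863 (deficient)


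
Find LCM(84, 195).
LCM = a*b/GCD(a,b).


GCD(84, 195) = 3
LCM = 84*195/3 = 16380/3 = 5460

LCM = 5460


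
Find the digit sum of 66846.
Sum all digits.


6 + 6 + 8 + 4 + 6 = 30


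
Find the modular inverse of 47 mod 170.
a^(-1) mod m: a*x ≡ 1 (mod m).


Use the extended Euclidean algorithm on (170, 47); each row r = 170*s + 47*t:
r=170, s=1, t=0
r=47, s=0, t=1
q=3: r=29, s=1, t=-3   [170*(1) + 47*(-3) = 29]
q=1: r=18, s=-1, t=4   [170*(-1) + 47*(4) = 18]
q=1: r=11, s=2, t=-7   [170*(2) + 47*(-7) = 11]
q=1: r=7, s=-3, t=11   [170*(-3) + 47*(11) = 7]
q=1: r=4, s=5, t=-18   [170*(5) + 47*(-18) = 4]
q=1: r=3, s=-8, t=29   [170*(-8) + 47*(29) = 3]
q=1: r=1, s=13, t=-47   [170*(13) + 47*(-47) = 1]
q=3: r=0, s=-47, t=170   [170*(-47) + 47*(170) = 0]
GCD = 1 with t = -47, so 47*(-47) ≡ 1 (mod 170)
Inverse = -47 mod 170 = 123
Check: 47 * 123 = 5781 ≡ 1 (mod 170)

47^(-1) ≡ 123 (mod 170)


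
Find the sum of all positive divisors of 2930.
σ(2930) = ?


Divisors of 2930: 1, 2, 5, 10, 293, 586, 1465, 2930
Sum = 1 + 2 + 5 + 10 + 293 + 586 + 1465 + 2930 = 5292

σ(2930) = 5292


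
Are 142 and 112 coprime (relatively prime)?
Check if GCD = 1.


Euclidean algorithm:
142 = 1 * 112 + 30
112 = 3 * 30 + 22
30 = 1 * 22 + 8
22 = 2 * 8 + 6
8 = 1 * 6 + 2
6 = 3 * 2 + 0
GCD(142, 112) = 2

No, not coprime (GCD = 2)


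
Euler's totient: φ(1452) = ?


1452 = 2^2 × 3 × 11^2
Prime factors: 2, 3, 11
φ(1452) = 1452 × (1-1/2) × (1-1/3) × (1-1/11)
= 1452 × 1/2 × 2/3 × 10/11 = 440

φ(1452) = 440


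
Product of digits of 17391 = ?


1 × 7 × 3 × 9 × 1 = 189


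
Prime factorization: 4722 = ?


4722 / 2 = 2361
2361 / 3 = 787
787 / 787 = 1
4722 = 2 × 3 × 787


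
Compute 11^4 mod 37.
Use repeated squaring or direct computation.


11^1 mod 37 = 11
11^2 mod 37 = 10
11^3 mod 37 = 36
11^4 mod 37 = 26


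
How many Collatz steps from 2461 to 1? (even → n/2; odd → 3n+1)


2461 → 7384 → 3692 → 1846 → 923 → 2770 → 1385 → 4156 → 2078 → 1039 → 3118 → 1559 → 4678 → 2339 → 7018 → 3509 → 10528 → 5264 → 2632 → 1316 → 658 → 329 → 988 → 494 → 247 → 742 → 371 → 1114 → 557 → 1672 → 836 → 418 → 209 → 628 → 314 → 157 → 472 → 236 → 118 → 59 → 178 → 89 → 268 → 134 → 67 → 202 → 101 → 304 → 152 → 76 → 38 → 19 → 58 → 29 → 88 → 44 → 22 → 11 → 34 → 17 → 52 → 26 → 13 → 40 → 20 → 10 → 5 → 16 → 8 → 4 → 2 → 1
Total steps = 71

71 steps


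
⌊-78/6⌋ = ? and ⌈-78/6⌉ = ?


-78/6 = -13.0000
floor = -13
ceil = -13

floor = -13, ceil = -13


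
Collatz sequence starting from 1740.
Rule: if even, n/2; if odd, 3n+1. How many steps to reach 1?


1740 → 870 → 435 → 1306 → 653 → 1960 → 980 → 490 → 245 → 736 → 368 → 184 → 92 → 46 → 23 → 70 → 35 → 106 → 53 → 160 → 80 → 40 → 20 → 10 → 5 → 16 → 8 → 4 → 2 → 1
Total steps = 29

29 steps


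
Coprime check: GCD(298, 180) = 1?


Euclidean algorithm:
298 = 1 * 180 + 118
180 = 1 * 118 + 62
118 = 1 * 62 + 56
62 = 1 * 56 + 6
56 = 9 * 6 + 2
6 = 3 * 2 + 0
GCD(298, 180) = 2

No, not coprime (GCD = 2)


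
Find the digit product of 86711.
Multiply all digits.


8 × 6 × 7 × 1 × 1 = 336


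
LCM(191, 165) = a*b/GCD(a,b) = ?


GCD(191, 165) = 1
LCM = 191*165/1 = 31515/1 = 31515

LCM = 31515


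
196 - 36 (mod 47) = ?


196 - 36 = 160
160 mod 47 = 19


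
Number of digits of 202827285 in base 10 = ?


202827285 has 9 digits in base 10
floor(log10(202827285)) + 1 = floor(8.3071) + 1 = 9

9 digits (base 10)


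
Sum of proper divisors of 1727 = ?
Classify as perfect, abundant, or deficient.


Proper divisors: 1, 11, 157
Sum = 1 + 11 + 157 = 169
169 < 1727 → deficient

s(1727) = 169 (deficient)


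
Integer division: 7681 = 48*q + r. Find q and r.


7681 = 48 * 160 + 1
Check: 7680 + 1 = 7681

q = 160, r = 1


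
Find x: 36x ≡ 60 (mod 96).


GCD(36, 96) = 12 divides 60
Divide: 3x ≡ 5 (mod 8)
x ≡ 7 (mod 8)


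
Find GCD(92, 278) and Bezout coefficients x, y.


Tabular extended Euclidean (each row: r = 92*s + 278*t):
r=92, s=1, t=0
r=278, s=0, t=1
q=0: r=92, s=1, t=0   [92*(1) + 278*(0) = 92]
q=3: r=2, s=-3, t=1   [92*(-3) + 278*(1) = 2]
q=46: r=0, s=139, t=-46   [92*(139) + 278*(-46) = 0]
GCD = 2; from the row with r=2: x=-3, y=1
Check: 92*(-3) + 278*(1) = -276 + 278 = 2

GCD = 2, x = -3, y = 1


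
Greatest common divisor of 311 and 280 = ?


311 = 1 * 280 + 31
280 = 9 * 31 + 1
31 = 31 * 1 + 0
GCD = 1


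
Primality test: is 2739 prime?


2739 / 3 = 913 (exact division)
2739 is NOT prime.

No, 2739 is not prime


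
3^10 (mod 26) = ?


3^1 mod 26 = 3
3^2 mod 26 = 9
3^3 mod 26 = 1
3^4 mod 26 = 3
3^5 mod 26 = 9
3^6 mod 26 = 1
3^7 mod 26 = 3
3^8 mod 26 = 9
3^9 mod 26 = 1
3^10 mod 26 = 3


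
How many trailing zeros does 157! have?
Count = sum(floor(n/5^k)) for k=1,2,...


floor(157/5) = 31
floor(157/25) = 6
floor(157/125) = 1
Total = 38

38 trailing zeros


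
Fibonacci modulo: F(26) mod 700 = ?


F(k) mod 700 for k=1..26:
1, 1, 2, 3, 5, 8, 13, 21, 34, 55, 89, 144, 233, 377, 610, 287, 197, 484, 681, 465, 446, 211, 657, 168, 125, 293
F(26) mod 700 = 293


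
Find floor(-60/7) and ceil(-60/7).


-60/7 = -8.5714
floor = -9
ceil = -8

floor = -9, ceil = -8


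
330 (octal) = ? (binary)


330 (base 8) = 216 (decimal)
216 (decimal) = 11011000 (base 2)


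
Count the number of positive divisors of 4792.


4792 = 2^3 × 599^1
d(4792) = (3+1) × (1+1) = 8

8 divisors


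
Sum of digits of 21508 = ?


2 + 1 + 5 + 0 + 8 = 16


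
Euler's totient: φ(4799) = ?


4799 = 4799
Prime factors: 4799
φ(4799) = 4799 × (1-1/4799)
= 4799 × 4798/4799 = 4798

φ(4799) = 4798


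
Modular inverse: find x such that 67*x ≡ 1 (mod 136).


Use the extended Euclidean algorithm on (136, 67); each row r = 136*s + 67*t:
r=136, s=1, t=0
r=67, s=0, t=1
q=2: r=2, s=1, t=-2   [136*(1) + 67*(-2) = 2]
q=33: r=1, s=-33, t=67   [136*(-33) + 67*(67) = 1]
q=2: r=0, s=67, t=-136   [136*(67) + 67*(-136) = 0]
GCD = 1 with t = 67, so 67*(67) ≡ 1 (mod 136)
Inverse = 67 mod 136 = 67
Check: 67 * 67 = 4489 ≡ 1 (mod 136)

67^(-1) ≡ 67 (mod 136)


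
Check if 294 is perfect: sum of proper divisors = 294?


Proper divisors of 294: 1, 2, 3, 6, 7, 14, 21, 42, 49, 98, 147
Sum = 1 + 2 + 3 + 6 + 7 + 14 + 21 + 42 + 49 + 98 + 147 = 390

No, 294 is not perfect (390 ≠ 294)


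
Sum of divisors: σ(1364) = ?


Divisors of 1364: 1, 2, 4, 11, 22, 31, 44, 62, 124, 341, 682, 1364
Sum = 1 + 2 + 4 + 11 + 22 + 31 + 44 + 62 + 124 + 341 + 682 + 1364 = 2688

σ(1364) = 2688


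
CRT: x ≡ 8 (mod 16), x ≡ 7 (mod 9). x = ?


M = 16*9 = 144
M1 = M/16 = 9, M2 = M/9 = 16
M1^(-1) mod 16 = 9, M2^(-1) mod 9 = 4
x = 8*9*9 + 7*16*4 = 1096
1096 mod 144 = 88
Check: 88 mod 16 = 8 ✓, 88 mod 9 = 7 ✓

x ≡ 88 (mod 144)


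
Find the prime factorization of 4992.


4992 / 2 = 2496
2496 / 2 = 1248
1248 / 2 = 624
624 / 2 = 312
312 / 2 = 156
156 / 2 = 78
78 / 2 = 39
39 / 3 = 13
13 / 13 = 1
4992 = 2^7 × 3 × 13


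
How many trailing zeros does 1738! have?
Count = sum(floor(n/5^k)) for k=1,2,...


floor(1738/5) = 347
floor(1738/25) = 69
floor(1738/125) = 13
floor(1738/625) = 2
Total = 431

431 trailing zeros


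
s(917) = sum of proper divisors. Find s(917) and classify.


Proper divisors: 1, 7, 131
Sum = 1 + 7 + 131 = 139
139 < 917 → deficient

s(917) = 139 (deficient)


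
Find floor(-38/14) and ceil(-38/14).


-38/14 = -2.7143
floor = -3
ceil = -2

floor = -3, ceil = -2


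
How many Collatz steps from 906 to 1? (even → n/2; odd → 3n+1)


906 → 453 → 1360 → 680 → 340 → 170 → 85 → 256 → 128 → 64 → 32 → 16 → 8 → 4 → 2 → 1
Total steps = 15

15 steps


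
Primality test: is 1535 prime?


1535 / 5 = 307 (exact division)
1535 is NOT prime.

No, 1535 is not prime


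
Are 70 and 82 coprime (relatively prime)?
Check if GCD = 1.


Euclidean algorithm:
82 = 1 * 70 + 12
70 = 5 * 12 + 10
12 = 1 * 10 + 2
10 = 5 * 2 + 0
GCD(70, 82) = 2

No, not coprime (GCD = 2)


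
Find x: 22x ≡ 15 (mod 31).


GCD(22, 31) = 1, unique solution
a^(-1) mod 31 = 24
x = 24 * 15 mod 31 = 19

x ≡ 19 (mod 31)


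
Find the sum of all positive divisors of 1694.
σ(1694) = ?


Divisors of 1694: 1, 2, 7, 11, 14, 22, 77, 121, 154, 242, 847, 1694
Sum = 1 + 2 + 7 + 11 + 14 + 22 + 77 + 121 + 154 + 242 + 847 + 1694 = 3192

σ(1694) = 3192


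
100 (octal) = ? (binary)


100 (base 8) = 64 (decimal)
64 (decimal) = 1000000 (base 2)


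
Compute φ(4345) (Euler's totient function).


4345 = 5 × 11 × 79
Prime factors: 5, 11, 79
φ(4345) = 4345 × (1-1/5) × (1-1/11) × (1-1/79)
= 4345 × 4/5 × 10/11 × 78/79 = 3120

φ(4345) = 3120


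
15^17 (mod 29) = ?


15^1 mod 29 = 15
15^2 mod 29 = 22
15^3 mod 29 = 11
15^4 mod 29 = 20
15^5 mod 29 = 10
15^6 mod 29 = 5
15^7 mod 29 = 17
15^8 mod 29 = 23
15^9 mod 29 = 26
15^10 mod 29 = 13
15^11 mod 29 = 21
15^12 mod 29 = 25
15^13 mod 29 = 27
15^14 mod 29 = 28
15^15 mod 29 = 14
15^16 mod 29 = 7
15^17 mod 29 = 18


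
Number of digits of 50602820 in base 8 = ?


50602820 in base 8 = 301021504
Number of digits = 9

9 digits (base 8)


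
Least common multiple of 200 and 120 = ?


GCD(200, 120) = 40
LCM = 200*120/40 = 24000/40 = 600

LCM = 600


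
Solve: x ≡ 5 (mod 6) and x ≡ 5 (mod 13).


M = 6*13 = 78
M1 = M/6 = 13, M2 = M/13 = 6
M1^(-1) mod 6 = 1, M2^(-1) mod 13 = 11
x = 5*13*1 + 5*6*11 = 395
395 mod 78 = 5
Check: 5 mod 6 = 5 ✓, 5 mod 13 = 5 ✓

x ≡ 5 (mod 78)


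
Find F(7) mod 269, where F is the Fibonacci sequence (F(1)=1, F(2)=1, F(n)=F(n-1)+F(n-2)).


F(k) mod 269 for k=1..7:
1, 1, 2, 3, 5, 8, 13
F(7) mod 269 = 13


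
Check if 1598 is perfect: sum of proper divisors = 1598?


Proper divisors of 1598: 1, 2, 17, 34, 47, 94, 799
Sum = 1 + 2 + 17 + 34 + 47 + 94 + 799 = 994

No, 1598 is not perfect (994 ≠ 1598)


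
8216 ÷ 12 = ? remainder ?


8216 = 12 * 684 + 8
Check: 8208 + 8 = 8216

q = 684, r = 8


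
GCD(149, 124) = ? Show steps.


149 = 1 * 124 + 25
124 = 4 * 25 + 24
25 = 1 * 24 + 1
24 = 24 * 1 + 0
GCD = 1


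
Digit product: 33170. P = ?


3 × 3 × 1 × 7 × 0 = 0


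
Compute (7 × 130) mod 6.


7 × 130 = 910
910 mod 6 = 4


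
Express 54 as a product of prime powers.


54 / 2 = 27
27 / 3 = 9
9 / 3 = 3
3 / 3 = 1
54 = 2 × 3^3


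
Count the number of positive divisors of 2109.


2109 = 3^1 × 19^1 × 37^1
d(2109) = (1+1) × (1+1) × (1+1) = 8

8 divisors


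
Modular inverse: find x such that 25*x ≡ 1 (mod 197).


Use the extended Euclidean algorithm on (197, 25); each row r = 197*s + 25*t:
r=197, s=1, t=0
r=25, s=0, t=1
q=7: r=22, s=1, t=-7   [197*(1) + 25*(-7) = 22]
q=1: r=3, s=-1, t=8   [197*(-1) + 25*(8) = 3]
q=7: r=1, s=8, t=-63   [197*(8) + 25*(-63) = 1]
q=3: r=0, s=-25, t=197   [197*(-25) + 25*(197) = 0]
GCD = 1 with t = -63, so 25*(-63) ≡ 1 (mod 197)
Inverse = -63 mod 197 = 134
Check: 25 * 134 = 3350 ≡ 1 (mod 197)

25^(-1) ≡ 134 (mod 197)


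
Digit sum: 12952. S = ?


1 + 2 + 9 + 5 + 2 = 19


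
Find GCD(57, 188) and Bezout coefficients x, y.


Tabular extended Euclidean (each row: r = 57*s + 188*t):
r=57, s=1, t=0
r=188, s=0, t=1
q=0: r=57, s=1, t=0   [57*(1) + 188*(0) = 57]
q=3: r=17, s=-3, t=1   [57*(-3) + 188*(1) = 17]
q=3: r=6, s=10, t=-3   [57*(10) + 188*(-3) = 6]
q=2: r=5, s=-23, t=7   [57*(-23) + 188*(7) = 5]
q=1: r=1, s=33, t=-10   [57*(33) + 188*(-10) = 1]
q=5: r=0, s=-188, t=57   [57*(-188) + 188*(57) = 0]
GCD = 1; from the row with r=1: x=33, y=-10
Check: 57*(33) + 188*(-10) = 1881 - 1880 = 1

GCD = 1, x = 33, y = -10


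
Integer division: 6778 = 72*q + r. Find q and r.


6778 = 72 * 94 + 10
Check: 6768 + 10 = 6778

q = 94, r = 10


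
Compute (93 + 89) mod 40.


93 + 89 = 182
182 mod 40 = 22


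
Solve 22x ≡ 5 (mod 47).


GCD(22, 47) = 1, unique solution
a^(-1) mod 47 = 15
x = 15 * 5 mod 47 = 28

x ≡ 28 (mod 47)


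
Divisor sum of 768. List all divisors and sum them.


Divisors of 768: 1, 2, 3, 4, 6, 8, 12, 16, 24, 32, 48, 64, 96, 128, 192, 256, 384, 768
Sum = 1 + 2 + 3 + 4 + 6 + 8 + 12 + 16 + 24 + 32 + 48 + 64 + 96 + 128 + 192 + 256 + 384 + 768 = 2044

σ(768) = 2044


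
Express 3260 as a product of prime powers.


3260 / 2 = 1630
1630 / 2 = 815
815 / 5 = 163
163 / 163 = 1
3260 = 2^2 × 5 × 163


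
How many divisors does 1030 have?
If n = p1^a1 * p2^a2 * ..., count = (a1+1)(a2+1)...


1030 = 2^1 × 5^1 × 103^1
d(1030) = (1+1) × (1+1) × (1+1) = 8

8 divisors


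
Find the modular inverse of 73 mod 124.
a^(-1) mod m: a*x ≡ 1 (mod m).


Use the extended Euclidean algorithm on (124, 73); each row r = 124*s + 73*t:
r=124, s=1, t=0
r=73, s=0, t=1
q=1: r=51, s=1, t=-1   [124*(1) + 73*(-1) = 51]
q=1: r=22, s=-1, t=2   [124*(-1) + 73*(2) = 22]
q=2: r=7, s=3, t=-5   [124*(3) + 73*(-5) = 7]
q=3: r=1, s=-10, t=17   [124*(-10) + 73*(17) = 1]
q=7: r=0, s=73, t=-124   [124*(73) + 73*(-124) = 0]
GCD = 1 with t = 17, so 73*(17) ≡ 1 (mod 124)
Inverse = 17 mod 124 = 17
Check: 73 * 17 = 1241 ≡ 1 (mod 124)

73^(-1) ≡ 17 (mod 124)


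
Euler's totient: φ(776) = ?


776 = 2^3 × 97
Prime factors: 2, 97
φ(776) = 776 × (1-1/2) × (1-1/97)
= 776 × 1/2 × 96/97 = 384

φ(776) = 384


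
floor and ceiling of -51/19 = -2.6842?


-51/19 = -2.6842
floor = -3
ceil = -2

floor = -3, ceil = -2


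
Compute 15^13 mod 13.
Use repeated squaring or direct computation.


15^1 mod 13 = 2
15^2 mod 13 = 4
15^3 mod 13 = 8
15^4 mod 13 = 3
15^5 mod 13 = 6
15^6 mod 13 = 12
15^7 mod 13 = 11
15^8 mod 13 = 9
15^9 mod 13 = 5
15^10 mod 13 = 10
15^11 mod 13 = 7
15^12 mod 13 = 1
15^13 mod 13 = 2


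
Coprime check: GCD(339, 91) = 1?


Euclidean algorithm:
339 = 3 * 91 + 66
91 = 1 * 66 + 25
66 = 2 * 25 + 16
25 = 1 * 16 + 9
16 = 1 * 9 + 7
9 = 1 * 7 + 2
7 = 3 * 2 + 1
2 = 2 * 1 + 0
GCD(339, 91) = 1

Yes, coprime (GCD = 1)


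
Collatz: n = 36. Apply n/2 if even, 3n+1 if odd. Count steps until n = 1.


36 → 18 → 9 → 28 → 14 → 7 → 22 → 11 → 34 → 17 → 52 → 26 → 13 → 40 → 20 → 10 → 5 → 16 → 8 → 4 → 2 → 1
Total steps = 21

21 steps


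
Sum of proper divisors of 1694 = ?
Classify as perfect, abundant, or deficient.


Proper divisors: 1, 2, 7, 11, 14, 22, 77, 121, 154, 242, 847
Sum = 1 + 2 + 7 + 11 + 14 + 22 + 77 + 121 + 154 + 242 + 847 = 1498
1498 < 1694 → deficient

s(1694) = 1498 (deficient)


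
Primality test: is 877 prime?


Check divisors up to sqrt(877) = 29.6142
No divisors found.
877 is prime.

Yes, 877 is prime


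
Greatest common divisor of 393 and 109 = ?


393 = 3 * 109 + 66
109 = 1 * 66 + 43
66 = 1 * 43 + 23
43 = 1 * 23 + 20
23 = 1 * 20 + 3
20 = 6 * 3 + 2
3 = 1 * 2 + 1
2 = 2 * 1 + 0
GCD = 1


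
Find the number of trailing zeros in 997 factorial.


floor(997/5) = 199
floor(997/25) = 39
floor(997/125) = 7
floor(997/625) = 1
Total = 246

246 trailing zeros


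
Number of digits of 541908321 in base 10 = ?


541908321 has 9 digits in base 10
floor(log10(541908321)) + 1 = floor(8.7339) + 1 = 9

9 digits (base 10)


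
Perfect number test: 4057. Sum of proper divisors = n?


Proper divisors of 4057: 1
Sum = 1 = 1

No, 4057 is not perfect (1 ≠ 4057)


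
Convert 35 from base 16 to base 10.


35 (base 16) = 53 (decimal)
53 (decimal) = 53 (base 10)


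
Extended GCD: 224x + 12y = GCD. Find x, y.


Tabular extended Euclidean (each row: r = 224*s + 12*t):
r=224, s=1, t=0
r=12, s=0, t=1
q=18: r=8, s=1, t=-18   [224*(1) + 12*(-18) = 8]
q=1: r=4, s=-1, t=19   [224*(-1) + 12*(19) = 4]
q=2: r=0, s=3, t=-56   [224*(3) + 12*(-56) = 0]
GCD = 4; from the row with r=4: x=-1, y=19
Check: 224*(-1) + 12*(19) = -224 + 228 = 4

GCD = 4, x = -1, y = 19


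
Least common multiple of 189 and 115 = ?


GCD(189, 115) = 1
LCM = 189*115/1 = 21735/1 = 21735

LCM = 21735


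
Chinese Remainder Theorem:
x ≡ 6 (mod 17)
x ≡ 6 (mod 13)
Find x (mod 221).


M = 17*13 = 221
M1 = M/17 = 13, M2 = M/13 = 17
M1^(-1) mod 17 = 4, M2^(-1) mod 13 = 10
x = 6*13*4 + 6*17*10 = 1332
1332 mod 221 = 6
Check: 6 mod 17 = 6 ✓, 6 mod 13 = 6 ✓

x ≡ 6 (mod 221)


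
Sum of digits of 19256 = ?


1 + 9 + 2 + 5 + 6 = 23


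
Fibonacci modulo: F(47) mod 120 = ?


F(k) mod 120 for k=1..47:
1, 1, 2, 3, 5, 8, 13, 21, 34, 55, 89, 24, 113, 17, 10, 27, 37, 64, 101, 45, 26, 71, 97, 48, 25, 73, 98, 51, 29, 80, 109, 69, 58, 7, 65, 72, 17, 89, 106, 75, 61, 16, 77, 93, 50, 23, 73
F(47) mod 120 = 73


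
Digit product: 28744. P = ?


2 × 8 × 7 × 4 × 4 = 1792


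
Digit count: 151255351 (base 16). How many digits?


151255351 in base 16 = 903F937
Number of digits = 7

7 digits (base 16)


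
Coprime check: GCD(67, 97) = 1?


Euclidean algorithm:
97 = 1 * 67 + 30
67 = 2 * 30 + 7
30 = 4 * 7 + 2
7 = 3 * 2 + 1
2 = 2 * 1 + 0
GCD(67, 97) = 1

Yes, coprime (GCD = 1)


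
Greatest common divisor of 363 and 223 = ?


363 = 1 * 223 + 140
223 = 1 * 140 + 83
140 = 1 * 83 + 57
83 = 1 * 57 + 26
57 = 2 * 26 + 5
26 = 5 * 5 + 1
5 = 5 * 1 + 0
GCD = 1


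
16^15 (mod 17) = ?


16^1 mod 17 = 16
16^2 mod 17 = 1
16^3 mod 17 = 16
16^4 mod 17 = 1
16^5 mod 17 = 16
16^6 mod 17 = 1
16^7 mod 17 = 16
16^8 mod 17 = 1
16^9 mod 17 = 16
16^10 mod 17 = 1
16^11 mod 17 = 16
16^12 mod 17 = 1
16^13 mod 17 = 16
16^14 mod 17 = 1
16^15 mod 17 = 16


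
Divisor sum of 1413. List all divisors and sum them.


Divisors of 1413: 1, 3, 9, 157, 471, 1413
Sum = 1 + 3 + 9 + 157 + 471 + 1413 = 2054

σ(1413) = 2054


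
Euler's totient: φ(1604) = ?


1604 = 2^2 × 401
Prime factors: 2, 401
φ(1604) = 1604 × (1-1/2) × (1-1/401)
= 1604 × 1/2 × 400/401 = 800

φ(1604) = 800


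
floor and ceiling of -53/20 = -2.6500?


-53/20 = -2.6500
floor = -3
ceil = -2

floor = -3, ceil = -2


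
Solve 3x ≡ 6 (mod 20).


GCD(3, 20) = 1, unique solution
a^(-1) mod 20 = 7
x = 7 * 6 mod 20 = 2

x ≡ 2 (mod 20)


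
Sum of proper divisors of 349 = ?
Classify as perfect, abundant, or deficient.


Proper divisors: 1
Sum = 1 = 1
1 < 349 → deficient

s(349) = 1 (deficient)


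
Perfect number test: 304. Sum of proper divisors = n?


Proper divisors of 304: 1, 2, 4, 8, 16, 19, 38, 76, 152
Sum = 1 + 2 + 4 + 8 + 16 + 19 + 38 + 76 + 152 = 316

No, 304 is not perfect (316 ≠ 304)


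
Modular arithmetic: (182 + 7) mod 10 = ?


182 + 7 = 189
189 mod 10 = 9


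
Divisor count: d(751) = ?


751 = 751^1
d(751) = (1+1) = 2

2 divisors


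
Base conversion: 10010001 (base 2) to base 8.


10010001 (base 2) = 145 (decimal)
145 (decimal) = 221 (base 8)


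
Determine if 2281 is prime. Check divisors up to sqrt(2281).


Check divisors up to sqrt(2281) = 47.7598
No divisors found.
2281 is prime.

Yes, 2281 is prime


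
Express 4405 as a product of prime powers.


4405 / 5 = 881
881 / 881 = 1
4405 = 5 × 881


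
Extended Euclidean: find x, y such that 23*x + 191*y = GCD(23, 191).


Tabular extended Euclidean (each row: r = 23*s + 191*t):
r=23, s=1, t=0
r=191, s=0, t=1
q=0: r=23, s=1, t=0   [23*(1) + 191*(0) = 23]
q=8: r=7, s=-8, t=1   [23*(-8) + 191*(1) = 7]
q=3: r=2, s=25, t=-3   [23*(25) + 191*(-3) = 2]
q=3: r=1, s=-83, t=10   [23*(-83) + 191*(10) = 1]
q=2: r=0, s=191, t=-23   [23*(191) + 191*(-23) = 0]
GCD = 1; from the row with r=1: x=-83, y=10
Check: 23*(-83) + 191*(10) = -1909 + 1910 = 1

GCD = 1, x = -83, y = 10


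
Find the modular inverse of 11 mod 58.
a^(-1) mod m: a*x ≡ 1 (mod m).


Use the extended Euclidean algorithm on (58, 11); each row r = 58*s + 11*t:
r=58, s=1, t=0
r=11, s=0, t=1
q=5: r=3, s=1, t=-5   [58*(1) + 11*(-5) = 3]
q=3: r=2, s=-3, t=16   [58*(-3) + 11*(16) = 2]
q=1: r=1, s=4, t=-21   [58*(4) + 11*(-21) = 1]
q=2: r=0, s=-11, t=58   [58*(-11) + 11*(58) = 0]
GCD = 1 with t = -21, so 11*(-21) ≡ 1 (mod 58)
Inverse = -21 mod 58 = 37
Check: 11 * 37 = 407 ≡ 1 (mod 58)

11^(-1) ≡ 37 (mod 58)


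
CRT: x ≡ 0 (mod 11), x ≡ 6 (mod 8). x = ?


M = 11*8 = 88
M1 = M/11 = 8, M2 = M/8 = 11
M1^(-1) mod 11 = 7, M2^(-1) mod 8 = 3
x = 0*8*7 + 6*11*3 = 198
198 mod 88 = 22
Check: 22 mod 11 = 0 ✓, 22 mod 8 = 6 ✓

x ≡ 22 (mod 88)


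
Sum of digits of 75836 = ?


7 + 5 + 8 + 3 + 6 = 29


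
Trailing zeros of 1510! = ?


floor(1510/5) = 302
floor(1510/25) = 60
floor(1510/125) = 12
floor(1510/625) = 2
Total = 376

376 trailing zeros


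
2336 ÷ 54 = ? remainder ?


2336 = 54 * 43 + 14
Check: 2322 + 14 = 2336

q = 43, r = 14


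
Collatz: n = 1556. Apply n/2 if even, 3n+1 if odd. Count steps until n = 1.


1556 → 778 → 389 → 1168 → 584 → 292 → 146 → 73 → 220 → 110 → 55 → 166 → 83 → 250 → 125 → 376 → 188 → 94 → 47 → 142 → 71 → 214 → 107 → 322 → 161 → 484 → 242 → 121 → 364 → 182 → 91 → 274 → 137 → 412 → 206 → 103 → 310 → 155 → 466 → 233 → 700 → 350 → 175 → 526 → 263 → 790 → 395 → 1186 → 593 → 1780 → 890 → 445 → 1336 → 668 → 334 → 167 → 502 → 251 → 754 → 377 → 1132 → 566 → 283 → 850 → 425 → 1276 → 638 → 319 → 958 → 479 → 1438 → 719 → 2158 → 1079 → 3238 → 1619 → 4858 → 2429 → 7288 → 3644 → 1822 → 911 → 2734 → 1367 → 4102 → 2051 → 6154 → 3077 → 9232 → 4616 → 2308 → 1154 → 577 → 1732 → 866 → 433 → 1300 → 650 → 325 → 976 → 488 → 244 → 122 → 61 → 184 → 92 → 46 → 23 → 70 → 35 → 106 → 53 → 160 → 80 → 40 → 20 → 10 → 5 → 16 → 8 → 4 → 2 → 1
Total steps = 122

122 steps
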